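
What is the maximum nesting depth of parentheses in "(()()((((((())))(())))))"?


Input: "(()()((((((())))(())))))"
Tracking depth:
  Position 0 '(': depth becomes 1
  Position 1 '(': depth becomes 2
  Position 2 ')': depth becomes 1
  Position 3 '(': depth becomes 2
  Position 4 ')': depth becomes 1
  Position 5 '(': depth becomes 2
  Position 6 '(': depth becomes 3
  Position 7 '(': depth becomes 4
  Position 8 '(': depth becomes 5
  Position 9 '(': depth becomes 6
  Position 10 '(': depth becomes 7
  Position 11 '(': depth becomes 8
  Position 12 ')': depth becomes 7
  Position 13 ')': depth becomes 6
  Position 14 ')': depth becomes 5
  Position 15 ')': depth becomes 4
  Position 16 '(': depth becomes 5
  Position 17 '(': depth becomes 6
  Position 18 ')': depth becomes 5
  Position 19 ')': depth becomes 4
  Position 20 ')': depth becomes 3
  Position 21 ')': depth becomes 2
  Position 22 ')': depth becomes 1
  Position 23 ')': depth becomes 0
Maximum depth reached: 8

8


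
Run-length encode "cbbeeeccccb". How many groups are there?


Input: cbbeeeccccb
Scanning for consecutive runs:
  Group 1: 'c' x 1 (positions 0-0)
  Group 2: 'b' x 2 (positions 1-2)
  Group 3: 'e' x 3 (positions 3-5)
  Group 4: 'c' x 4 (positions 6-9)
  Group 5: 'b' x 1 (positions 10-10)
Total groups: 5

5


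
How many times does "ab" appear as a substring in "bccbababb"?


Searching for "ab" in "bccbababb"
Scanning each position:
  Position 0: "bc" => no
  Position 1: "cc" => no
  Position 2: "cb" => no
  Position 3: "ba" => no
  Position 4: "ab" => MATCH
  Position 5: "ba" => no
  Position 6: "ab" => MATCH
  Position 7: "bb" => no
Total occurrences: 2

2


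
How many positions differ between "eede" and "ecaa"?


Comparing "eede" and "ecaa" position by position:
  Position 0: 'e' vs 'e' => same
  Position 1: 'e' vs 'c' => DIFFER
  Position 2: 'd' vs 'a' => DIFFER
  Position 3: 'e' vs 'a' => DIFFER
Positions that differ: 3

3


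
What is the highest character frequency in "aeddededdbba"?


Input: aeddededdbba
Character counts:
  'a': 2
  'b': 2
  'd': 5
  'e': 3
Maximum frequency: 5

5


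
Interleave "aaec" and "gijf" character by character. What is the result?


Interleaving "aaec" and "gijf":
  Position 0: 'a' from first, 'g' from second => "ag"
  Position 1: 'a' from first, 'i' from second => "ai"
  Position 2: 'e' from first, 'j' from second => "ej"
  Position 3: 'c' from first, 'f' from second => "cf"
Result: agaiejcf

agaiejcf


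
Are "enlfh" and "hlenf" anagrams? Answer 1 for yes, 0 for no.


Strings: "enlfh", "hlenf"
Sorted first:  efhln
Sorted second: efhln
Sorted forms match => anagrams

1


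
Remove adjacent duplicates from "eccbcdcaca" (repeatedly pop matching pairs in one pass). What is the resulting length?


Input: eccbcdcaca
Stack-based adjacent duplicate removal:
  Read 'e': push. Stack: e
  Read 'c': push. Stack: ec
  Read 'c': matches stack top 'c' => pop. Stack: e
  Read 'b': push. Stack: eb
  Read 'c': push. Stack: ebc
  Read 'd': push. Stack: ebcd
  Read 'c': push. Stack: ebcdc
  Read 'a': push. Stack: ebcdca
  Read 'c': push. Stack: ebcdcac
  Read 'a': push. Stack: ebcdcaca
Final stack: "ebcdcaca" (length 8)

8


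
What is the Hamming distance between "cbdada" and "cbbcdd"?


Comparing "cbdada" and "cbbcdd" position by position:
  Position 0: 'c' vs 'c' => same
  Position 1: 'b' vs 'b' => same
  Position 2: 'd' vs 'b' => differ
  Position 3: 'a' vs 'c' => differ
  Position 4: 'd' vs 'd' => same
  Position 5: 'a' vs 'd' => differ
Total differences (Hamming distance): 3

3


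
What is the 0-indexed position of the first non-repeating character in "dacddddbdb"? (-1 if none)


Input: dacddddbdb
Character frequencies:
  'a': 1
  'b': 2
  'c': 1
  'd': 6
Scanning left to right for freq == 1:
  Position 0 ('d'): freq=6, skip
  Position 1 ('a'): unique! => answer = 1

1


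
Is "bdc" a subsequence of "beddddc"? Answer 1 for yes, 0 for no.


Check if "bdc" is a subsequence of "beddddc"
Greedy scan:
  Position 0 ('b'): matches sub[0] = 'b'
  Position 1 ('e'): no match needed
  Position 2 ('d'): matches sub[1] = 'd'
  Position 3 ('d'): no match needed
  Position 4 ('d'): no match needed
  Position 5 ('d'): no match needed
  Position 6 ('c'): matches sub[2] = 'c'
All 3 characters matched => is a subsequence

1


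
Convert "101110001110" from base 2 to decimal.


Input: "101110001110" in base 2
Positional expansion:
  Digit '1' (value 1) x 2^11 = 2048
  Digit '0' (value 0) x 2^10 = 0
  Digit '1' (value 1) x 2^9 = 512
  Digit '1' (value 1) x 2^8 = 256
  Digit '1' (value 1) x 2^7 = 128
  Digit '0' (value 0) x 2^6 = 0
  Digit '0' (value 0) x 2^5 = 0
  Digit '0' (value 0) x 2^4 = 0
  Digit '1' (value 1) x 2^3 = 8
  Digit '1' (value 1) x 2^2 = 4
  Digit '1' (value 1) x 2^1 = 2
  Digit '0' (value 0) x 2^0 = 0
Sum = 2958

2958


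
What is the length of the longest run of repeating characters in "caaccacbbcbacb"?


Input: "caaccacbbcbacb"
Scanning for longest run:
  Position 1 ('a'): new char, reset run to 1
  Position 2 ('a'): continues run of 'a', length=2
  Position 3 ('c'): new char, reset run to 1
  Position 4 ('c'): continues run of 'c', length=2
  Position 5 ('a'): new char, reset run to 1
  Position 6 ('c'): new char, reset run to 1
  Position 7 ('b'): new char, reset run to 1
  Position 8 ('b'): continues run of 'b', length=2
  Position 9 ('c'): new char, reset run to 1
  Position 10 ('b'): new char, reset run to 1
  Position 11 ('a'): new char, reset run to 1
  Position 12 ('c'): new char, reset run to 1
  Position 13 ('b'): new char, reset run to 1
Longest run: 'a' with length 2

2


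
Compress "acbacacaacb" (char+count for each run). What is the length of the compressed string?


Input: acbacacaacb
Runs:
  'a' x 1 => "a1"
  'c' x 1 => "c1"
  'b' x 1 => "b1"
  'a' x 1 => "a1"
  'c' x 1 => "c1"
  'a' x 1 => "a1"
  'c' x 1 => "c1"
  'a' x 2 => "a2"
  'c' x 1 => "c1"
  'b' x 1 => "b1"
Compressed: "a1c1b1a1c1a1c1a2c1b1"
Compressed length: 20

20


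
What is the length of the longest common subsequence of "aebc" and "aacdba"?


LCS of "aebc" and "aacdba"
DP table:
           a    a    c    d    b    a
      0    0    0    0    0    0    0
  a   0    1    1    1    1    1    1
  e   0    1    1    1    1    1    1
  b   0    1    1    1    1    2    2
  c   0    1    1    2    2    2    2
LCS length = dp[4][6] = 2

2


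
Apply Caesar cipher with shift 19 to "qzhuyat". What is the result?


Caesar cipher: shift "qzhuyat" by 19
  'q' (pos 16) + 19 = pos 9 = 'j'
  'z' (pos 25) + 19 = pos 18 = 's'
  'h' (pos 7) + 19 = pos 0 = 'a'
  'u' (pos 20) + 19 = pos 13 = 'n'
  'y' (pos 24) + 19 = pos 17 = 'r'
  'a' (pos 0) + 19 = pos 19 = 't'
  't' (pos 19) + 19 = pos 12 = 'm'
Result: jsanrtm

jsanrtm


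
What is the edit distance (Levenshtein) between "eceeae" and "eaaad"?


Computing edit distance: "eceeae" -> "eaaad"
DP table:
           e    a    a    a    d
      0    1    2    3    4    5
  e   1    0    1    2    3    4
  c   2    1    1    2    3    4
  e   3    2    2    2    3    4
  e   4    3    3    3    3    4
  a   5    4    3    3    3    4
  e   6    5    4    4    4    4
Edit distance = dp[6][5] = 4

4


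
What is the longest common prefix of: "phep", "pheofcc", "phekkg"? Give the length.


Words: phep, pheofcc, phekkg
  Position 0: all 'p' => match
  Position 1: all 'h' => match
  Position 2: all 'e' => match
  Position 3: ('p', 'o', 'k') => mismatch, stop
LCP = "phe" (length 3)

3


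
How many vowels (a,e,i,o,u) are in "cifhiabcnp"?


Input: cifhiabcnp
Checking each character:
  'c' at position 0: consonant
  'i' at position 1: vowel (running total: 1)
  'f' at position 2: consonant
  'h' at position 3: consonant
  'i' at position 4: vowel (running total: 2)
  'a' at position 5: vowel (running total: 3)
  'b' at position 6: consonant
  'c' at position 7: consonant
  'n' at position 8: consonant
  'p' at position 9: consonant
Total vowels: 3

3


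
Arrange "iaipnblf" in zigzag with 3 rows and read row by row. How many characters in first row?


Zigzag "iaipnblf" into 3 rows:
Placing characters:
  'i' => row 0
  'a' => row 1
  'i' => row 2
  'p' => row 1
  'n' => row 0
  'b' => row 1
  'l' => row 2
  'f' => row 1
Rows:
  Row 0: "in"
  Row 1: "apbf"
  Row 2: "il"
First row length: 2

2


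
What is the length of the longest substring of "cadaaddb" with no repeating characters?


Input: "cadaaddb"
Sliding window (track last position of each char):
  Position 0 ('c'): window [0,0] length 1 -- new best
  Position 1 ('a'): window [0,1] length 2 -- new best
  Position 2 ('d'): window [0,2] length 3 -- new best
  Position 3 ('a'): repeat (last at 1), move window start to 2
  Position 3 ('a'): window [2,3] length 2
  Position 4 ('a'): repeat (last at 3), move window start to 4
  Position 4 ('a'): window [4,4] length 1
  Position 5 ('d'): window [4,5] length 2
  Position 6 ('d'): repeat (last at 5), move window start to 6
  Position 6 ('d'): window [6,6] length 1
  Position 7 ('b'): window [6,7] length 2
Longest substring with no repeats: "cad" with length 3

3


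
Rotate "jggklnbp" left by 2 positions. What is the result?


Input: "jggklnbp", rotate left by 2
First 2 characters: "jg"
Remaining characters: "gklnbp"
Concatenate remaining + first: "gklnbp" + "jg" = "gklnbpjg"

gklnbpjg


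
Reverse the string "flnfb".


Input: flnfb
Reading characters right to left:
  Position 4: 'b'
  Position 3: 'f'
  Position 2: 'n'
  Position 1: 'l'
  Position 0: 'f'
Reversed: bfnlf

bfnlf


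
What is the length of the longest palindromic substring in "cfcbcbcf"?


Input: "cfcbcbcf"
Checking substrings for palindromes:
  [1:8] "fcbcbcf" (len 7) => palindrome
  [2:7] "cbcbc" (len 5) => palindrome
  [0:3] "cfc" (len 3) => palindrome
  [2:5] "cbc" (len 3) => palindrome
  [3:6] "bcb" (len 3) => palindrome
  [4:7] "cbc" (len 3) => palindrome
Longest palindromic substring: "fcbcbcf" with length 7

7


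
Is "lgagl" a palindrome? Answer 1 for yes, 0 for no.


Input: lgagl
Reversed: lgagl
  Compare pos 0 ('l') with pos 4 ('l'): match
  Compare pos 1 ('g') with pos 3 ('g'): match
Result: palindrome

1


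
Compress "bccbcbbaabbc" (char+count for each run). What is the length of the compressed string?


Input: bccbcbbaabbc
Runs:
  'b' x 1 => "b1"
  'c' x 2 => "c2"
  'b' x 1 => "b1"
  'c' x 1 => "c1"
  'b' x 2 => "b2"
  'a' x 2 => "a2"
  'b' x 2 => "b2"
  'c' x 1 => "c1"
Compressed: "b1c2b1c1b2a2b2c1"
Compressed length: 16

16


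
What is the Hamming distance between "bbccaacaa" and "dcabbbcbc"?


Comparing "bbccaacaa" and "dcabbbcbc" position by position:
  Position 0: 'b' vs 'd' => differ
  Position 1: 'b' vs 'c' => differ
  Position 2: 'c' vs 'a' => differ
  Position 3: 'c' vs 'b' => differ
  Position 4: 'a' vs 'b' => differ
  Position 5: 'a' vs 'b' => differ
  Position 6: 'c' vs 'c' => same
  Position 7: 'a' vs 'b' => differ
  Position 8: 'a' vs 'c' => differ
Total differences (Hamming distance): 8

8


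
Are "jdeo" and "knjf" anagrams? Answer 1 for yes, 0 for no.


Strings: "jdeo", "knjf"
Sorted first:  dejo
Sorted second: fjkn
Differ at position 0: 'd' vs 'f' => not anagrams

0


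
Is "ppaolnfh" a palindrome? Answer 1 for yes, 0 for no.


Input: ppaolnfh
Reversed: hfnloapp
  Compare pos 0 ('p') with pos 7 ('h'): MISMATCH
  Compare pos 1 ('p') with pos 6 ('f'): MISMATCH
  Compare pos 2 ('a') with pos 5 ('n'): MISMATCH
  Compare pos 3 ('o') with pos 4 ('l'): MISMATCH
Result: not a palindrome

0


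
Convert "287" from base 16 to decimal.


Input: "287" in base 16
Positional expansion:
  Digit '2' (value 2) x 16^2 = 512
  Digit '8' (value 8) x 16^1 = 128
  Digit '7' (value 7) x 16^0 = 7
Sum = 647

647


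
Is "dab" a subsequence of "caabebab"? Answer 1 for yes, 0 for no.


Check if "dab" is a subsequence of "caabebab"
Greedy scan:
  Position 0 ('c'): no match needed
  Position 1 ('a'): no match needed
  Position 2 ('a'): no match needed
  Position 3 ('b'): no match needed
  Position 4 ('e'): no match needed
  Position 5 ('b'): no match needed
  Position 6 ('a'): no match needed
  Position 7 ('b'): no match needed
Only matched 0/3 characters => not a subsequence

0


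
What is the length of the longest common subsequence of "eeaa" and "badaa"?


LCS of "eeaa" and "badaa"
DP table:
           b    a    d    a    a
      0    0    0    0    0    0
  e   0    0    0    0    0    0
  e   0    0    0    0    0    0
  a   0    0    1    1    1    1
  a   0    0    1    1    2    2
LCS length = dp[4][5] = 2

2


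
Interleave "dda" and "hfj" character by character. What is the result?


Interleaving "dda" and "hfj":
  Position 0: 'd' from first, 'h' from second => "dh"
  Position 1: 'd' from first, 'f' from second => "df"
  Position 2: 'a' from first, 'j' from second => "aj"
Result: dhdfaj

dhdfaj


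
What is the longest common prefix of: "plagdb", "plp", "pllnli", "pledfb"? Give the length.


Words: plagdb, plp, pllnli, pledfb
  Position 0: all 'p' => match
  Position 1: all 'l' => match
  Position 2: ('a', 'p', 'l', 'e') => mismatch, stop
LCP = "pl" (length 2)

2


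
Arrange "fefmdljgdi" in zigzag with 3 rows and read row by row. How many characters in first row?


Zigzag "fefmdljgdi" into 3 rows:
Placing characters:
  'f' => row 0
  'e' => row 1
  'f' => row 2
  'm' => row 1
  'd' => row 0
  'l' => row 1
  'j' => row 2
  'g' => row 1
  'd' => row 0
  'i' => row 1
Rows:
  Row 0: "fdd"
  Row 1: "emlgi"
  Row 2: "fj"
First row length: 3

3


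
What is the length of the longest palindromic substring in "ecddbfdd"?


Input: "ecddbfdd"
Checking substrings for palindromes:
  [2:4] "dd" (len 2) => palindrome
  [6:8] "dd" (len 2) => palindrome
Longest palindromic substring: "dd" with length 2

2


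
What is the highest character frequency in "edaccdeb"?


Input: edaccdeb
Character counts:
  'a': 1
  'b': 1
  'c': 2
  'd': 2
  'e': 2
Maximum frequency: 2

2


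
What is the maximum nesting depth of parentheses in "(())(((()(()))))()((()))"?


Input: "(())(((()(()))))()((()))"
Tracking depth:
  Position 0 '(': depth becomes 1
  Position 1 '(': depth becomes 2
  Position 2 ')': depth becomes 1
  Position 3 ')': depth becomes 0
  Position 4 '(': depth becomes 1
  Position 5 '(': depth becomes 2
  Position 6 '(': depth becomes 3
  Position 7 '(': depth becomes 4
  Position 8 ')': depth becomes 3
  Position 9 '(': depth becomes 4
  Position 10 '(': depth becomes 5
  Position 11 ')': depth becomes 4
  Position 12 ')': depth becomes 3
  Position 13 ')': depth becomes 2
  Position 14 ')': depth becomes 1
  Position 15 ')': depth becomes 0
  Position 16 '(': depth becomes 1
  Position 17 ')': depth becomes 0
  Position 18 '(': depth becomes 1
  Position 19 '(': depth becomes 2
  Position 20 '(': depth becomes 3
  Position 21 ')': depth becomes 2
  Position 22 ')': depth becomes 1
  Position 23 ')': depth becomes 0
Maximum depth reached: 5

5


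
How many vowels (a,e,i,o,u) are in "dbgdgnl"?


Input: dbgdgnl
Checking each character:
  'd' at position 0: consonant
  'b' at position 1: consonant
  'g' at position 2: consonant
  'd' at position 3: consonant
  'g' at position 4: consonant
  'n' at position 5: consonant
  'l' at position 6: consonant
Total vowels: 0

0


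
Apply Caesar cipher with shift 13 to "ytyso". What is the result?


Caesar cipher: shift "ytyso" by 13
  'y' (pos 24) + 13 = pos 11 = 'l'
  't' (pos 19) + 13 = pos 6 = 'g'
  'y' (pos 24) + 13 = pos 11 = 'l'
  's' (pos 18) + 13 = pos 5 = 'f'
  'o' (pos 14) + 13 = pos 1 = 'b'
Result: lglfb

lglfb


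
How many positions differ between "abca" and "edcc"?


Comparing "abca" and "edcc" position by position:
  Position 0: 'a' vs 'e' => DIFFER
  Position 1: 'b' vs 'd' => DIFFER
  Position 2: 'c' vs 'c' => same
  Position 3: 'a' vs 'c' => DIFFER
Positions that differ: 3

3


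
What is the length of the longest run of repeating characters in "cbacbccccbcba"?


Input: "cbacbccccbcba"
Scanning for longest run:
  Position 1 ('b'): new char, reset run to 1
  Position 2 ('a'): new char, reset run to 1
  Position 3 ('c'): new char, reset run to 1
  Position 4 ('b'): new char, reset run to 1
  Position 5 ('c'): new char, reset run to 1
  Position 6 ('c'): continues run of 'c', length=2
  Position 7 ('c'): continues run of 'c', length=3
  Position 8 ('c'): continues run of 'c', length=4
  Position 9 ('b'): new char, reset run to 1
  Position 10 ('c'): new char, reset run to 1
  Position 11 ('b'): new char, reset run to 1
  Position 12 ('a'): new char, reset run to 1
Longest run: 'c' with length 4

4


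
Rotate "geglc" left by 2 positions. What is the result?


Input: "geglc", rotate left by 2
First 2 characters: "ge"
Remaining characters: "glc"
Concatenate remaining + first: "glc" + "ge" = "glcge"

glcge


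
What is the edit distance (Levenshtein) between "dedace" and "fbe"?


Computing edit distance: "dedace" -> "fbe"
DP table:
           f    b    e
      0    1    2    3
  d   1    1    2    3
  e   2    2    2    2
  d   3    3    3    3
  a   4    4    4    4
  c   5    5    5    5
  e   6    6    6    5
Edit distance = dp[6][3] = 5

5


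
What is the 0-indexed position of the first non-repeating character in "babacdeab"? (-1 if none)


Input: babacdeab
Character frequencies:
  'a': 3
  'b': 3
  'c': 1
  'd': 1
  'e': 1
Scanning left to right for freq == 1:
  Position 0 ('b'): freq=3, skip
  Position 1 ('a'): freq=3, skip
  Position 2 ('b'): freq=3, skip
  Position 3 ('a'): freq=3, skip
  Position 4 ('c'): unique! => answer = 4

4


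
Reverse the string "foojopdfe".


Input: foojopdfe
Reading characters right to left:
  Position 8: 'e'
  Position 7: 'f'
  Position 6: 'd'
  Position 5: 'p'
  Position 4: 'o'
  Position 3: 'j'
  Position 2: 'o'
  Position 1: 'o'
  Position 0: 'f'
Reversed: efdpojoof

efdpojoof


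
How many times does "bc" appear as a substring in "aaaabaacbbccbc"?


Searching for "bc" in "aaaabaacbbccbc"
Scanning each position:
  Position 0: "aa" => no
  Position 1: "aa" => no
  Position 2: "aa" => no
  Position 3: "ab" => no
  Position 4: "ba" => no
  Position 5: "aa" => no
  Position 6: "ac" => no
  Position 7: "cb" => no
  Position 8: "bb" => no
  Position 9: "bc" => MATCH
  Position 10: "cc" => no
  Position 11: "cb" => no
  Position 12: "bc" => MATCH
Total occurrences: 2

2


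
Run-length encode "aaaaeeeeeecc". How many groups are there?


Input: aaaaeeeeeecc
Scanning for consecutive runs:
  Group 1: 'a' x 4 (positions 0-3)
  Group 2: 'e' x 6 (positions 4-9)
  Group 3: 'c' x 2 (positions 10-11)
Total groups: 3

3


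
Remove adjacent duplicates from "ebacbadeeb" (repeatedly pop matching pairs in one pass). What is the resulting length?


Input: ebacbadeeb
Stack-based adjacent duplicate removal:
  Read 'e': push. Stack: e
  Read 'b': push. Stack: eb
  Read 'a': push. Stack: eba
  Read 'c': push. Stack: ebac
  Read 'b': push. Stack: ebacb
  Read 'a': push. Stack: ebacba
  Read 'd': push. Stack: ebacbad
  Read 'e': push. Stack: ebacbade
  Read 'e': matches stack top 'e' => pop. Stack: ebacbad
  Read 'b': push. Stack: ebacbadb
Final stack: "ebacbadb" (length 8)

8


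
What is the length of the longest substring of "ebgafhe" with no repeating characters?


Input: "ebgafhe"
Sliding window (track last position of each char):
  Position 0 ('e'): window [0,0] length 1 -- new best
  Position 1 ('b'): window [0,1] length 2 -- new best
  Position 2 ('g'): window [0,2] length 3 -- new best
  Position 3 ('a'): window [0,3] length 4 -- new best
  Position 4 ('f'): window [0,4] length 5 -- new best
  Position 5 ('h'): window [0,5] length 6 -- new best
  Position 6 ('e'): repeat (last at 0), move window start to 1
  Position 6 ('e'): window [1,6] length 6
Longest substring with no repeats: "ebgafh" with length 6

6


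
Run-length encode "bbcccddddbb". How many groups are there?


Input: bbcccddddbb
Scanning for consecutive runs:
  Group 1: 'b' x 2 (positions 0-1)
  Group 2: 'c' x 3 (positions 2-4)
  Group 3: 'd' x 4 (positions 5-8)
  Group 4: 'b' x 2 (positions 9-10)
Total groups: 4

4


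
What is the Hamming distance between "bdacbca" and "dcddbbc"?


Comparing "bdacbca" and "dcddbbc" position by position:
  Position 0: 'b' vs 'd' => differ
  Position 1: 'd' vs 'c' => differ
  Position 2: 'a' vs 'd' => differ
  Position 3: 'c' vs 'd' => differ
  Position 4: 'b' vs 'b' => same
  Position 5: 'c' vs 'b' => differ
  Position 6: 'a' vs 'c' => differ
Total differences (Hamming distance): 6

6


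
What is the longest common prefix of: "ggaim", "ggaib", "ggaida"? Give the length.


Words: ggaim, ggaib, ggaida
  Position 0: all 'g' => match
  Position 1: all 'g' => match
  Position 2: all 'a' => match
  Position 3: all 'i' => match
  Position 4: ('m', 'b', 'd') => mismatch, stop
LCP = "ggai" (length 4)

4


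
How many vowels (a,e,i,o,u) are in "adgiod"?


Input: adgiod
Checking each character:
  'a' at position 0: vowel (running total: 1)
  'd' at position 1: consonant
  'g' at position 2: consonant
  'i' at position 3: vowel (running total: 2)
  'o' at position 4: vowel (running total: 3)
  'd' at position 5: consonant
Total vowels: 3

3


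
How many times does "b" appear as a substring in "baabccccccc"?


Searching for "b" in "baabccccccc"
Scanning each position:
  Position 0: "b" => MATCH
  Position 1: "a" => no
  Position 2: "a" => no
  Position 3: "b" => MATCH
  Position 4: "c" => no
  Position 5: "c" => no
  Position 6: "c" => no
  Position 7: "c" => no
  Position 8: "c" => no
  Position 9: "c" => no
  Position 10: "c" => no
Total occurrences: 2

2


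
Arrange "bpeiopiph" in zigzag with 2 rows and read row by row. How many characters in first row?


Zigzag "bpeiopiph" into 2 rows:
Placing characters:
  'b' => row 0
  'p' => row 1
  'e' => row 0
  'i' => row 1
  'o' => row 0
  'p' => row 1
  'i' => row 0
  'p' => row 1
  'h' => row 0
Rows:
  Row 0: "beoih"
  Row 1: "pipp"
First row length: 5

5


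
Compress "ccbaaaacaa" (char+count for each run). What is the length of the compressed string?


Input: ccbaaaacaa
Runs:
  'c' x 2 => "c2"
  'b' x 1 => "b1"
  'a' x 4 => "a4"
  'c' x 1 => "c1"
  'a' x 2 => "a2"
Compressed: "c2b1a4c1a2"
Compressed length: 10

10


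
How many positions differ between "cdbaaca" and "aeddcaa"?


Comparing "cdbaaca" and "aeddcaa" position by position:
  Position 0: 'c' vs 'a' => DIFFER
  Position 1: 'd' vs 'e' => DIFFER
  Position 2: 'b' vs 'd' => DIFFER
  Position 3: 'a' vs 'd' => DIFFER
  Position 4: 'a' vs 'c' => DIFFER
  Position 5: 'c' vs 'a' => DIFFER
  Position 6: 'a' vs 'a' => same
Positions that differ: 6

6


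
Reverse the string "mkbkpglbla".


Input: mkbkpglbla
Reading characters right to left:
  Position 9: 'a'
  Position 8: 'l'
  Position 7: 'b'
  Position 6: 'l'
  Position 5: 'g'
  Position 4: 'p'
  Position 3: 'k'
  Position 2: 'b'
  Position 1: 'k'
  Position 0: 'm'
Reversed: alblgpkbkm

alblgpkbkm


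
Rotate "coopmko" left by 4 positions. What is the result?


Input: "coopmko", rotate left by 4
First 4 characters: "coop"
Remaining characters: "mko"
Concatenate remaining + first: "mko" + "coop" = "mkocoop"

mkocoop


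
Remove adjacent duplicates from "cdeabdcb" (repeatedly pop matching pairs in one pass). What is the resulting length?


Input: cdeabdcb
Stack-based adjacent duplicate removal:
  Read 'c': push. Stack: c
  Read 'd': push. Stack: cd
  Read 'e': push. Stack: cde
  Read 'a': push. Stack: cdea
  Read 'b': push. Stack: cdeab
  Read 'd': push. Stack: cdeabd
  Read 'c': push. Stack: cdeabdc
  Read 'b': push. Stack: cdeabdcb
Final stack: "cdeabdcb" (length 8)

8


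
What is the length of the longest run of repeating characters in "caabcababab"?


Input: "caabcababab"
Scanning for longest run:
  Position 1 ('a'): new char, reset run to 1
  Position 2 ('a'): continues run of 'a', length=2
  Position 3 ('b'): new char, reset run to 1
  Position 4 ('c'): new char, reset run to 1
  Position 5 ('a'): new char, reset run to 1
  Position 6 ('b'): new char, reset run to 1
  Position 7 ('a'): new char, reset run to 1
  Position 8 ('b'): new char, reset run to 1
  Position 9 ('a'): new char, reset run to 1
  Position 10 ('b'): new char, reset run to 1
Longest run: 'a' with length 2

2


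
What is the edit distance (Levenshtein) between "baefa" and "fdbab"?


Computing edit distance: "baefa" -> "fdbab"
DP table:
           f    d    b    a    b
      0    1    2    3    4    5
  b   1    1    2    2    3    4
  a   2    2    2    3    2    3
  e   3    3    3    3    3    3
  f   4    3    4    4    4    4
  a   5    4    4    5    4    5
Edit distance = dp[5][5] = 5

5


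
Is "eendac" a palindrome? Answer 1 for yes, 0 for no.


Input: eendac
Reversed: cadnee
  Compare pos 0 ('e') with pos 5 ('c'): MISMATCH
  Compare pos 1 ('e') with pos 4 ('a'): MISMATCH
  Compare pos 2 ('n') with pos 3 ('d'): MISMATCH
Result: not a palindrome

0


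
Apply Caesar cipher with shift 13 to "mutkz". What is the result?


Caesar cipher: shift "mutkz" by 13
  'm' (pos 12) + 13 = pos 25 = 'z'
  'u' (pos 20) + 13 = pos 7 = 'h'
  't' (pos 19) + 13 = pos 6 = 'g'
  'k' (pos 10) + 13 = pos 23 = 'x'
  'z' (pos 25) + 13 = pos 12 = 'm'
Result: zhgxm

zhgxm


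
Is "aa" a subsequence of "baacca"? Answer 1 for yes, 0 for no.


Check if "aa" is a subsequence of "baacca"
Greedy scan:
  Position 0 ('b'): no match needed
  Position 1 ('a'): matches sub[0] = 'a'
  Position 2 ('a'): matches sub[1] = 'a'
  Position 3 ('c'): no match needed
  Position 4 ('c'): no match needed
  Position 5 ('a'): no match needed
All 2 characters matched => is a subsequence

1


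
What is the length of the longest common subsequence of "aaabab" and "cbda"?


LCS of "aaabab" and "cbda"
DP table:
           c    b    d    a
      0    0    0    0    0
  a   0    0    0    0    1
  a   0    0    0    0    1
  a   0    0    0    0    1
  b   0    0    1    1    1
  a   0    0    1    1    2
  b   0    0    1    1    2
LCS length = dp[6][4] = 2

2


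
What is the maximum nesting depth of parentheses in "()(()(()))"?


Input: "()(()(()))"
Tracking depth:
  Position 0 '(': depth becomes 1
  Position 1 ')': depth becomes 0
  Position 2 '(': depth becomes 1
  Position 3 '(': depth becomes 2
  Position 4 ')': depth becomes 1
  Position 5 '(': depth becomes 2
  Position 6 '(': depth becomes 3
  Position 7 ')': depth becomes 2
  Position 8 ')': depth becomes 1
  Position 9 ')': depth becomes 0
Maximum depth reached: 3

3


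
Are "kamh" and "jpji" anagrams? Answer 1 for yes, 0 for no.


Strings: "kamh", "jpji"
Sorted first:  ahkm
Sorted second: ijjp
Differ at position 0: 'a' vs 'i' => not anagrams

0


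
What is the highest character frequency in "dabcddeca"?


Input: dabcddeca
Character counts:
  'a': 2
  'b': 1
  'c': 2
  'd': 3
  'e': 1
Maximum frequency: 3

3


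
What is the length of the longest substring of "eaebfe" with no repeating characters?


Input: "eaebfe"
Sliding window (track last position of each char):
  Position 0 ('e'): window [0,0] length 1 -- new best
  Position 1 ('a'): window [0,1] length 2 -- new best
  Position 2 ('e'): repeat (last at 0), move window start to 1
  Position 2 ('e'): window [1,2] length 2
  Position 3 ('b'): window [1,3] length 3 -- new best
  Position 4 ('f'): window [1,4] length 4 -- new best
  Position 5 ('e'): repeat (last at 2), move window start to 3
  Position 5 ('e'): window [3,5] length 3
Longest substring with no repeats: "aebf" with length 4

4


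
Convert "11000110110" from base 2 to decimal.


Input: "11000110110" in base 2
Positional expansion:
  Digit '1' (value 1) x 2^10 = 1024
  Digit '1' (value 1) x 2^9 = 512
  Digit '0' (value 0) x 2^8 = 0
  Digit '0' (value 0) x 2^7 = 0
  Digit '0' (value 0) x 2^6 = 0
  Digit '1' (value 1) x 2^5 = 32
  Digit '1' (value 1) x 2^4 = 16
  Digit '0' (value 0) x 2^3 = 0
  Digit '1' (value 1) x 2^2 = 4
  Digit '1' (value 1) x 2^1 = 2
  Digit '0' (value 0) x 2^0 = 0
Sum = 1590

1590


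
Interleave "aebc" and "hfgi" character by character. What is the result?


Interleaving "aebc" and "hfgi":
  Position 0: 'a' from first, 'h' from second => "ah"
  Position 1: 'e' from first, 'f' from second => "ef"
  Position 2: 'b' from first, 'g' from second => "bg"
  Position 3: 'c' from first, 'i' from second => "ci"
Result: ahefbgci

ahefbgci


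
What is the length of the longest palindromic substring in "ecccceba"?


Input: "ecccceba"
Checking substrings for palindromes:
  [0:6] "ecccce" (len 6) => palindrome
  [1:5] "cccc" (len 4) => palindrome
  [1:4] "ccc" (len 3) => palindrome
  [2:5] "ccc" (len 3) => palindrome
  [1:3] "cc" (len 2) => palindrome
  [2:4] "cc" (len 2) => palindrome
Longest palindromic substring: "ecccce" with length 6

6


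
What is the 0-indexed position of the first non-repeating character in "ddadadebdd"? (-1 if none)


Input: ddadadebdd
Character frequencies:
  'a': 2
  'b': 1
  'd': 6
  'e': 1
Scanning left to right for freq == 1:
  Position 0 ('d'): freq=6, skip
  Position 1 ('d'): freq=6, skip
  Position 2 ('a'): freq=2, skip
  Position 3 ('d'): freq=6, skip
  Position 4 ('a'): freq=2, skip
  Position 5 ('d'): freq=6, skip
  Position 6 ('e'): unique! => answer = 6

6


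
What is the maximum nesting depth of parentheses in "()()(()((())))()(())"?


Input: "()()(()((())))()(())"
Tracking depth:
  Position 0 '(': depth becomes 1
  Position 1 ')': depth becomes 0
  Position 2 '(': depth becomes 1
  Position 3 ')': depth becomes 0
  Position 4 '(': depth becomes 1
  Position 5 '(': depth becomes 2
  Position 6 ')': depth becomes 1
  Position 7 '(': depth becomes 2
  Position 8 '(': depth becomes 3
  Position 9 '(': depth becomes 4
  Position 10 ')': depth becomes 3
  Position 11 ')': depth becomes 2
  Position 12 ')': depth becomes 1
  Position 13 ')': depth becomes 0
  Position 14 '(': depth becomes 1
  Position 15 ')': depth becomes 0
  Position 16 '(': depth becomes 1
  Position 17 '(': depth becomes 2
  Position 18 ')': depth becomes 1
  Position 19 ')': depth becomes 0
Maximum depth reached: 4

4


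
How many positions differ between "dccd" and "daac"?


Comparing "dccd" and "daac" position by position:
  Position 0: 'd' vs 'd' => same
  Position 1: 'c' vs 'a' => DIFFER
  Position 2: 'c' vs 'a' => DIFFER
  Position 3: 'd' vs 'c' => DIFFER
Positions that differ: 3

3


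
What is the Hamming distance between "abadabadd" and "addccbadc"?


Comparing "abadabadd" and "addccbadc" position by position:
  Position 0: 'a' vs 'a' => same
  Position 1: 'b' vs 'd' => differ
  Position 2: 'a' vs 'd' => differ
  Position 3: 'd' vs 'c' => differ
  Position 4: 'a' vs 'c' => differ
  Position 5: 'b' vs 'b' => same
  Position 6: 'a' vs 'a' => same
  Position 7: 'd' vs 'd' => same
  Position 8: 'd' vs 'c' => differ
Total differences (Hamming distance): 5

5


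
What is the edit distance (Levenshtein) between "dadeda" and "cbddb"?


Computing edit distance: "dadeda" -> "cbddb"
DP table:
           c    b    d    d    b
      0    1    2    3    4    5
  d   1    1    2    2    3    4
  a   2    2    2    3    3    4
  d   3    3    3    2    3    4
  e   4    4    4    3    3    4
  d   5    5    5    4    3    4
  a   6    6    6    5    4    4
Edit distance = dp[6][5] = 4

4


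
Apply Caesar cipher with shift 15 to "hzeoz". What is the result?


Caesar cipher: shift "hzeoz" by 15
  'h' (pos 7) + 15 = pos 22 = 'w'
  'z' (pos 25) + 15 = pos 14 = 'o'
  'e' (pos 4) + 15 = pos 19 = 't'
  'o' (pos 14) + 15 = pos 3 = 'd'
  'z' (pos 25) + 15 = pos 14 = 'o'
Result: wotdo

wotdo


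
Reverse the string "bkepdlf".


Input: bkepdlf
Reading characters right to left:
  Position 6: 'f'
  Position 5: 'l'
  Position 4: 'd'
  Position 3: 'p'
  Position 2: 'e'
  Position 1: 'k'
  Position 0: 'b'
Reversed: fldpekb

fldpekb


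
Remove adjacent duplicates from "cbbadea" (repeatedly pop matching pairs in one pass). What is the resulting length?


Input: cbbadea
Stack-based adjacent duplicate removal:
  Read 'c': push. Stack: c
  Read 'b': push. Stack: cb
  Read 'b': matches stack top 'b' => pop. Stack: c
  Read 'a': push. Stack: ca
  Read 'd': push. Stack: cad
  Read 'e': push. Stack: cade
  Read 'a': push. Stack: cadea
Final stack: "cadea" (length 5)

5


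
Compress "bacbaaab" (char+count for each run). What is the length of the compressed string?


Input: bacbaaab
Runs:
  'b' x 1 => "b1"
  'a' x 1 => "a1"
  'c' x 1 => "c1"
  'b' x 1 => "b1"
  'a' x 3 => "a3"
  'b' x 1 => "b1"
Compressed: "b1a1c1b1a3b1"
Compressed length: 12

12


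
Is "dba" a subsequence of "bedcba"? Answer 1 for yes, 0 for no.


Check if "dba" is a subsequence of "bedcba"
Greedy scan:
  Position 0 ('b'): no match needed
  Position 1 ('e'): no match needed
  Position 2 ('d'): matches sub[0] = 'd'
  Position 3 ('c'): no match needed
  Position 4 ('b'): matches sub[1] = 'b'
  Position 5 ('a'): matches sub[2] = 'a'
All 3 characters matched => is a subsequence

1


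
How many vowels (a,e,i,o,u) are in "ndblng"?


Input: ndblng
Checking each character:
  'n' at position 0: consonant
  'd' at position 1: consonant
  'b' at position 2: consonant
  'l' at position 3: consonant
  'n' at position 4: consonant
  'g' at position 5: consonant
Total vowels: 0

0


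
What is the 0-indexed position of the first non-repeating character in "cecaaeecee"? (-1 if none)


Input: cecaaeecee
Character frequencies:
  'a': 2
  'c': 3
  'e': 5
Scanning left to right for freq == 1:
  Position 0 ('c'): freq=3, skip
  Position 1 ('e'): freq=5, skip
  Position 2 ('c'): freq=3, skip
  Position 3 ('a'): freq=2, skip
  Position 4 ('a'): freq=2, skip
  Position 5 ('e'): freq=5, skip
  Position 6 ('e'): freq=5, skip
  Position 7 ('c'): freq=3, skip
  Position 8 ('e'): freq=5, skip
  Position 9 ('e'): freq=5, skip
  No unique character found => answer = -1

-1


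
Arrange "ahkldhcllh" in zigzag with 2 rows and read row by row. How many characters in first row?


Zigzag "ahkldhcllh" into 2 rows:
Placing characters:
  'a' => row 0
  'h' => row 1
  'k' => row 0
  'l' => row 1
  'd' => row 0
  'h' => row 1
  'c' => row 0
  'l' => row 1
  'l' => row 0
  'h' => row 1
Rows:
  Row 0: "akdcl"
  Row 1: "hlhlh"
First row length: 5

5


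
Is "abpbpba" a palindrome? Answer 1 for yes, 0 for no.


Input: abpbpba
Reversed: abpbpba
  Compare pos 0 ('a') with pos 6 ('a'): match
  Compare pos 1 ('b') with pos 5 ('b'): match
  Compare pos 2 ('p') with pos 4 ('p'): match
Result: palindrome

1


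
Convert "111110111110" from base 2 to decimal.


Input: "111110111110" in base 2
Positional expansion:
  Digit '1' (value 1) x 2^11 = 2048
  Digit '1' (value 1) x 2^10 = 1024
  Digit '1' (value 1) x 2^9 = 512
  Digit '1' (value 1) x 2^8 = 256
  Digit '1' (value 1) x 2^7 = 128
  Digit '0' (value 0) x 2^6 = 0
  Digit '1' (value 1) x 2^5 = 32
  Digit '1' (value 1) x 2^4 = 16
  Digit '1' (value 1) x 2^3 = 8
  Digit '1' (value 1) x 2^2 = 4
  Digit '1' (value 1) x 2^1 = 2
  Digit '0' (value 0) x 2^0 = 0
Sum = 4030

4030


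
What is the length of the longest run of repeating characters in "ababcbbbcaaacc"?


Input: "ababcbbbcaaacc"
Scanning for longest run:
  Position 1 ('b'): new char, reset run to 1
  Position 2 ('a'): new char, reset run to 1
  Position 3 ('b'): new char, reset run to 1
  Position 4 ('c'): new char, reset run to 1
  Position 5 ('b'): new char, reset run to 1
  Position 6 ('b'): continues run of 'b', length=2
  Position 7 ('b'): continues run of 'b', length=3
  Position 8 ('c'): new char, reset run to 1
  Position 9 ('a'): new char, reset run to 1
  Position 10 ('a'): continues run of 'a', length=2
  Position 11 ('a'): continues run of 'a', length=3
  Position 12 ('c'): new char, reset run to 1
  Position 13 ('c'): continues run of 'c', length=2
Longest run: 'b' with length 3

3


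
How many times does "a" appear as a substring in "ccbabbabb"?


Searching for "a" in "ccbabbabb"
Scanning each position:
  Position 0: "c" => no
  Position 1: "c" => no
  Position 2: "b" => no
  Position 3: "a" => MATCH
  Position 4: "b" => no
  Position 5: "b" => no
  Position 6: "a" => MATCH
  Position 7: "b" => no
  Position 8: "b" => no
Total occurrences: 2

2


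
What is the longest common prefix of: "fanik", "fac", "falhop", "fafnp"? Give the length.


Words: fanik, fac, falhop, fafnp
  Position 0: all 'f' => match
  Position 1: all 'a' => match
  Position 2: ('n', 'c', 'l', 'f') => mismatch, stop
LCP = "fa" (length 2)

2


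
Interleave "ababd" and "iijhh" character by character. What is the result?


Interleaving "ababd" and "iijhh":
  Position 0: 'a' from first, 'i' from second => "ai"
  Position 1: 'b' from first, 'i' from second => "bi"
  Position 2: 'a' from first, 'j' from second => "aj"
  Position 3: 'b' from first, 'h' from second => "bh"
  Position 4: 'd' from first, 'h' from second => "dh"
Result: aibiajbhdh

aibiajbhdh


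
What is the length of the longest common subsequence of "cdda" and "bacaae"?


LCS of "cdda" and "bacaae"
DP table:
           b    a    c    a    a    e
      0    0    0    0    0    0    0
  c   0    0    0    1    1    1    1
  d   0    0    0    1    1    1    1
  d   0    0    0    1    1    1    1
  a   0    0    1    1    2    2    2
LCS length = dp[4][6] = 2

2


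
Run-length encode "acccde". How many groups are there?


Input: acccde
Scanning for consecutive runs:
  Group 1: 'a' x 1 (positions 0-0)
  Group 2: 'c' x 3 (positions 1-3)
  Group 3: 'd' x 1 (positions 4-4)
  Group 4: 'e' x 1 (positions 5-5)
Total groups: 4

4


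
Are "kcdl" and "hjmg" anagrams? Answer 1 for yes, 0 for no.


Strings: "kcdl", "hjmg"
Sorted first:  cdkl
Sorted second: ghjm
Differ at position 0: 'c' vs 'g' => not anagrams

0


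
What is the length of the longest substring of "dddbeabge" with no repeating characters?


Input: "dddbeabge"
Sliding window (track last position of each char):
  Position 0 ('d'): window [0,0] length 1 -- new best
  Position 1 ('d'): repeat (last at 0), move window start to 1
  Position 1 ('d'): window [1,1] length 1
  Position 2 ('d'): repeat (last at 1), move window start to 2
  Position 2 ('d'): window [2,2] length 1
  Position 3 ('b'): window [2,3] length 2 -- new best
  Position 4 ('e'): window [2,4] length 3 -- new best
  Position 5 ('a'): window [2,5] length 4 -- new best
  Position 6 ('b'): repeat (last at 3), move window start to 4
  Position 6 ('b'): window [4,6] length 3
  Position 7 ('g'): window [4,7] length 4
  Position 8 ('e'): repeat (last at 4), move window start to 5
  Position 8 ('e'): window [5,8] length 4
Longest substring with no repeats: "dbea" with length 4

4


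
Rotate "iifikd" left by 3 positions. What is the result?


Input: "iifikd", rotate left by 3
First 3 characters: "iif"
Remaining characters: "ikd"
Concatenate remaining + first: "ikd" + "iif" = "ikdiif"

ikdiif


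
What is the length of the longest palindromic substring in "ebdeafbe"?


Input: "ebdeafbe"
Checking substrings for palindromes:
  No multi-char palindromic substrings found
Longest palindromic substring: "e" with length 1

1


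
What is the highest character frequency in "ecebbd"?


Input: ecebbd
Character counts:
  'b': 2
  'c': 1
  'd': 1
  'e': 2
Maximum frequency: 2

2


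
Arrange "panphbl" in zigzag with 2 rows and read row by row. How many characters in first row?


Zigzag "panphbl" into 2 rows:
Placing characters:
  'p' => row 0
  'a' => row 1
  'n' => row 0
  'p' => row 1
  'h' => row 0
  'b' => row 1
  'l' => row 0
Rows:
  Row 0: "pnhl"
  Row 1: "apb"
First row length: 4

4


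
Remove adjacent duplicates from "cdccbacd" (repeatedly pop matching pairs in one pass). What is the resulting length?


Input: cdccbacd
Stack-based adjacent duplicate removal:
  Read 'c': push. Stack: c
  Read 'd': push. Stack: cd
  Read 'c': push. Stack: cdc
  Read 'c': matches stack top 'c' => pop. Stack: cd
  Read 'b': push. Stack: cdb
  Read 'a': push. Stack: cdba
  Read 'c': push. Stack: cdbac
  Read 'd': push. Stack: cdbacd
Final stack: "cdbacd" (length 6)

6
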